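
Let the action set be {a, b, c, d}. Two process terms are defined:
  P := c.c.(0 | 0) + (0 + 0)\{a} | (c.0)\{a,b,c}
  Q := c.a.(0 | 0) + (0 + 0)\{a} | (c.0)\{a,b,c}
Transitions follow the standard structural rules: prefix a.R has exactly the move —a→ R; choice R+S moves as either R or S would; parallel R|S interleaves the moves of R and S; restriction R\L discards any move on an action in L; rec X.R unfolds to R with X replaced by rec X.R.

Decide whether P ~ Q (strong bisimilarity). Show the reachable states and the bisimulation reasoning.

P ≁ Q

P's transition system — 3 states:
  u0 = c.c.(0 | 0) + (0 + 0)\{a} | (c.0)\{a,b,c} | =c=> u1
  u1 = c.(0 | 0) | =c=> u2
  u2 = 0 | 0 | (no moves)
Q's transition system — 3 states:
  v0 = c.a.(0 | 0) + (0 + 0)\{a} | (c.0)\{a,b,c} | =c=> v1
  v1 = a.(0 | 0) | =a=> v2
  v2 = 0 | 0 | (no moves)
Partition-refinement fixed point:
  B0 = {u0}
  B1 = {u1}
  B2 = {u2, v2}
  B3 = {v0}
  B4 = {v1}
u0 ∈ B0, v0 ∈ B3 → different blocks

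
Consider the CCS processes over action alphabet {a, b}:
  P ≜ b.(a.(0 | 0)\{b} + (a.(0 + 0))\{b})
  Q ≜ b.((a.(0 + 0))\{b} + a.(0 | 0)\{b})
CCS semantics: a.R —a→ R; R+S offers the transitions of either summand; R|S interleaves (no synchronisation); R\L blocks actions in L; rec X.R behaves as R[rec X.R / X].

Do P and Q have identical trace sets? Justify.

P's transition system — 4 states:
  m0 = b.(a.(0 | 0)\{b} + (a.(0 + 0))\{b}) :: —b→ m1
  m1 = a.(0 | 0)\{b} + (a.(0 + 0))\{b} :: —a→ m2, —a→ m3
  m2 = (0 + 0)\{b} :: deadlocked
  m3 = (0 | 0)\{b} :: deadlocked
Q's transition system — 4 states:
  n0 = b.((a.(0 + 0))\{b} + a.(0 | 0)\{b}) :: —b→ n1
  n1 = (a.(0 + 0))\{b} + a.(0 | 0)\{b} :: —a→ n2, —a→ n3
  n2 = (0 + 0)\{b} :: deadlocked
  n3 = (0 | 0)\{b} :: deadlocked
Partition-refinement fixed point:
  B0 = {m0, n0}
  B1 = {m1, n1}
  B2 = {m2, m3, n2, n3}
m0 ∈ B0, n0 ∈ B0 → same block
Bisimilar ⇒ trace-equivalent.

trace-equivalent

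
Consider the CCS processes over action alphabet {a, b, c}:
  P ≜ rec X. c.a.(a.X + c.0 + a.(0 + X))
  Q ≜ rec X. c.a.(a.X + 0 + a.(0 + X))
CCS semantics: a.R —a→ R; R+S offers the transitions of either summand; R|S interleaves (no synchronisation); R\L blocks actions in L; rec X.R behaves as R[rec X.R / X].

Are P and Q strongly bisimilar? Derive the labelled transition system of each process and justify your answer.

not bisimilar

Reachable graph of P (5 states):
  m0 = rec X. c.a.(a.X + c.0 + a.(0 + X)) ⊢ ··c··> m1
  m1 = a.(a.(rec X. c.a.(a.X + c.0 + a.(0 + X))) + c.0 + a.(0 + (rec X. c.a.(a.X + c.0 + a.(0 + X))))) ⊢ ··a··> m2
  m2 = a.(rec X. c.a.(a.X + c.0 + a.(0 + X))) + c.0 + a.(0 + (rec X. c.a.(a.X + c.0 + a.(0 + X)))) ⊢ ··a··> m0, ··a··> m3, ··c··> m4
  m3 = 0 + (rec X. c.a.(a.X + c.0 + a.(0 + X))) ⊢ ··c··> m1
  m4 = 0 ⊢ deadlocked
Reachable graph of Q (4 states):
  n0 = rec X. c.a.(a.X + 0 + a.(0 + X)) ⊢ ··c··> n1
  n1 = a.(a.(rec X. c.a.(a.X + 0 + a.(0 + X))) + 0 + a.(0 + (rec X. c.a.(a.X + 0 + a.(0 + X))))) ⊢ ··a··> n2
  n2 = a.(rec X. c.a.(a.X + 0 + a.(0 + X))) + 0 + a.(0 + (rec X. c.a.(a.X + 0 + a.(0 + X)))) ⊢ ··a··> n0, ··a··> n3
  n3 = 0 + (rec X. c.a.(a.X + 0 + a.(0 + X))) ⊢ ··c··> n1
Partition-refinement fixed point:
  B0 = {m0, m3}
  B1 = {m1}
  B2 = {m2}
  B3 = {m4}
  B4 = {n0, n3}
  B5 = {n1}
  B6 = {n2}
m0 ∈ B0, n0 ∈ B4 → different blocks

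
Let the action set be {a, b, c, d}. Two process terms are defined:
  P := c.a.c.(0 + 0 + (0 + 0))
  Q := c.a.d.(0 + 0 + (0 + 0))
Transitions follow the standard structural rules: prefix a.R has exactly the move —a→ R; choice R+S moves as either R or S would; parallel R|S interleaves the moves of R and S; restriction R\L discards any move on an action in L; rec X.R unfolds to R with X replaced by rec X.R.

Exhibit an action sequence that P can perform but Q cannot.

cac

LTS(P): 4 reachable states
  m0 = c.a.c.(0 + 0 + (0 + 0)) :: ··c··> m1
  m1 = a.c.(0 + 0 + (0 + 0)) :: ··a··> m2
  m2 = c.(0 + 0 + (0 + 0)) :: ··c··> m3
  m3 = 0 + 0 + (0 + 0) :: ·
LTS(Q): 4 reachable states
  n0 = c.a.d.(0 + 0 + (0 + 0)) :: ··c··> n1
  n1 = a.d.(0 + 0 + (0 + 0)) :: ··a··> n2
  n2 = d.(0 + 0 + (0 + 0)) :: ··d··> n3
  n3 = 0 + 0 + (0 + 0) :: ·
Trace ⟨cac⟩ through P, begin at {m0}:
  after c @ step 1: {m1}
  after a @ step 2: {m2}
  after c @ step 3: {m3}
  — P admits the full trace.
Trace ⟨cac⟩ through Q, begin at {n0}:
  after c @ step 1: {n1}
  after a @ step 2: {n2}
  after c @ step 3: no successor for Q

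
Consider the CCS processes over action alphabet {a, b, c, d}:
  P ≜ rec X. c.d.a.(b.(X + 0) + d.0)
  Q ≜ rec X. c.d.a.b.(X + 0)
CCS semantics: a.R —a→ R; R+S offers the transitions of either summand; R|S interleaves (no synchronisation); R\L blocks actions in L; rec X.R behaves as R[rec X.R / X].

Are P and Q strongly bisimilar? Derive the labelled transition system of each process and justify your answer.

not bisimilar

P's transition system — 6 states:
  s0 = rec X. c.d.a.(b.(X + 0) + d.0) → =c=> s1
  s1 = d.a.(b.((rec X. c.d.a.(b.(X + 0) + d.0)) + 0) + d.0) → =d=> s2
  s2 = a.(b.((rec X. c.d.a.(b.(X + 0) + d.0)) + 0) + d.0) → =a=> s3
  s3 = b.((rec X. c.d.a.(b.(X + 0) + d.0)) + 0) + d.0 → =b=> s4, =d=> s5
  s4 = (rec X. c.d.a.(b.(X + 0) + d.0)) + 0 → =c=> s1
  s5 = 0 → ∅
Q's transition system — 5 states:
  t0 = rec X. c.d.a.b.(X + 0) → =c=> t1
  t1 = d.a.b.((rec X. c.d.a.b.(X + 0)) + 0) → =d=> t2
  t2 = a.b.((rec X. c.d.a.b.(X + 0)) + 0) → =a=> t3
  t3 = b.((rec X. c.d.a.b.(X + 0)) + 0) → =b=> t4
  t4 = (rec X. c.d.a.b.(X + 0)) + 0 → =c=> t1
Partition-refinement fixed point:
  B0 = {s0, s4}
  B1 = {s1}
  B2 = {s2}
  B3 = {s3}
  B4 = {s5}
  B5 = {t0, t4}
  B6 = {t1}
  B7 = {t2}
  B8 = {t3}
s0 ∈ B0, t0 ∈ B5 → different blocks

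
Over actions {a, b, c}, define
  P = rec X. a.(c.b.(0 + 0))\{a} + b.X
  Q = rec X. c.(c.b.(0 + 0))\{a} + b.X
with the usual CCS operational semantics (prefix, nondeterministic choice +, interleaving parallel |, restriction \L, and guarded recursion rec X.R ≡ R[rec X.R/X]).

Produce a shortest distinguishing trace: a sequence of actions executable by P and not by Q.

Reachable graph of P (4 states):
  u0 = rec X. a.(c.b.(0 + 0))\{a} + b.X has moves —a→ u1, —b→ u0
  u1 = (c.b.(0 + 0))\{a} has moves —c→ u2
  u2 = (b.(0 + 0))\{a} has moves —b→ u3
  u3 = (0 + 0)\{a} has moves stopped
Reachable graph of Q (4 states):
  v0 = rec X. c.(c.b.(0 + 0))\{a} + b.X has moves —b→ v0, —c→ v1
  v1 = (c.b.(0 + 0))\{a} has moves —c→ v2
  v2 = (b.(0 + 0))\{a} has moves —b→ v3
  v3 = (0 + 0)\{a} has moves stopped
Run σ = ⟨a⟩ on P: start {u0}
  step 1 (a): {u1}
  — P admits the full trace.
Run σ = ⟨a⟩ on Q: start {v0}
  step 1 (a): ∅  — Q cannot continue

a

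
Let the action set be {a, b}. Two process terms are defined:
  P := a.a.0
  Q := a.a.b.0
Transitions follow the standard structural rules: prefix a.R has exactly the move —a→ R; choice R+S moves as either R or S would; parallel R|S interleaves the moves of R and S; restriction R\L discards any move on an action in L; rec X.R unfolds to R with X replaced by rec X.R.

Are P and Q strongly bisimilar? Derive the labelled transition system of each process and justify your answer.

P's transition system — 3 states:
  p0 = a.a.0 :: --a--▸ p1
  p1 = a.0 :: --a--▸ p2
  p2 = 0 :: deadlocked
Q's transition system — 4 states:
  q0 = a.a.b.0 :: --a--▸ q1
  q1 = a.b.0 :: --a--▸ q2
  q2 = b.0 :: --b--▸ q3
  q3 = 0 :: deadlocked
Bisimilarity quotient blocks:
  B0 = {p0}
  B1 = {p1}
  B2 = {p2, q3}
  B3 = {q0}
  B4 = {q1}
  B5 = {q2}
p0 ∈ B0, q0 ∈ B3 → different blocks

not bisimilar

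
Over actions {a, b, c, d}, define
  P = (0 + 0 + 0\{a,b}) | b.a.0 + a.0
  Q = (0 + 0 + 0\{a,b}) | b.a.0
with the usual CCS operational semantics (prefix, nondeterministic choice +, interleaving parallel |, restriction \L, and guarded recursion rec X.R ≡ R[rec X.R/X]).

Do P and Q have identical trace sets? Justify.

LTS(P): 4 reachable states
  m0 = (0 + 0 + 0\{a,b}) | b.a.0 + a.0 | —a→ m1, —b→ m2
  m1 = 0 | stopped
  m2 = (0 + 0 + 0\{a,b}) | a.0 | —a→ m3
  m3 = (0 + 0 + 0\{a,b}) | 0 | stopped
LTS(Q): 3 reachable states
  n0 = (0 + 0 + 0\{a,b}) | b.a.0 | —b→ n1
  n1 = (0 + 0 + 0\{a,b}) | a.0 | —a→ n2
  n2 = (0 + 0 + 0\{a,b}) | 0 | stopped
Run σ = ⟨a⟩ on P: start {m0}
  [1] a ⇒ {m1}
  P completes σ.
Run σ = ⟨a⟩ on Q: start {n0}
  [1] a ⇒ no successor for Q

trace-distinct — witness ⟨a⟩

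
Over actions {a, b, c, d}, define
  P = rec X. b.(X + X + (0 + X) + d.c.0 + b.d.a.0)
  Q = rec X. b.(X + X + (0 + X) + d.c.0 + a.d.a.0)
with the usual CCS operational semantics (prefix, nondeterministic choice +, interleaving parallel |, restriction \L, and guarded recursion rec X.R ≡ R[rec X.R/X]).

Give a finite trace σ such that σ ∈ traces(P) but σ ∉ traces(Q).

P's transition system — 6 states:
  m0 = rec X. b.(X + X + (0 + X) + d.c.0 + b.d.a.0) :: —b→ m1
  m1 = (rec X. b.(X + X + (0 + X) + d.c.0 + b.d.a.0)) + (rec X. b.(X + X + (0 + X) + d.c.0 + b.d.a.0)) + (0 + (rec X. b.(X + X + (0 + X) + d.c.0 + b.d.a.0))) + d.c.0 + b.d.a.0 :: —b→ m1, —b→ m2, —d→ m3
  m2 = d.a.0 :: —d→ m4
  m3 = c.0 :: —c→ m5
  m4 = a.0 :: —a→ m5
  m5 = 0 :: ∅
Q's transition system — 6 states:
  n0 = rec X. b.(X + X + (0 + X) + d.c.0 + a.d.a.0) :: —b→ n1
  n1 = (rec X. b.(X + X + (0 + X) + d.c.0 + a.d.a.0)) + (rec X. b.(X + X + (0 + X) + d.c.0 + a.d.a.0)) + (0 + (rec X. b.(X + X + (0 + X) + d.c.0 + a.d.a.0))) + d.c.0 + a.d.a.0 :: —a→ n2, —b→ n1, —d→ n3
  n2 = d.a.0 :: —d→ n4
  n3 = c.0 :: —c→ n5
  n4 = a.0 :: —a→ n5
  n5 = 0 :: ∅
Executing bbda from P (initial set {m0}):
  after b @ step 1: {m1}
  after b @ step 2: {m1, m2}
  after d @ step 3: {m3, m4}
  after a @ step 4: {m5}
  ✓ P
Executing bbda from Q (initial set {n0}):
  after b @ step 1: {n1}
  after b @ step 2: {n1}
  after d @ step 3: {n3}
  after a @ step 4: no successor for Q

bbda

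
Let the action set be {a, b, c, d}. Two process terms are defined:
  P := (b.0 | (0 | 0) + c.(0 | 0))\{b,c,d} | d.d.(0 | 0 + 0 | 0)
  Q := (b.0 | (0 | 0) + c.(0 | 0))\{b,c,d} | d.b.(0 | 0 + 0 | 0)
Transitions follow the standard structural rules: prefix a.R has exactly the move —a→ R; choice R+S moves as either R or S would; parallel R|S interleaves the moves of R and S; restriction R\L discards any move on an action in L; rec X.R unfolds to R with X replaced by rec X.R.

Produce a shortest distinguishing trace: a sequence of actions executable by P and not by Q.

dd

Reachable graph of P (3 states):
  p0 = (b.0 | (0 | 0) + c.(0 | 0))\{b,c,d} | d.d.(0 | 0 + 0 | 0) ⊢ —d→ p1
  p1 = (b.0 | (0 | 0) + c.(0 | 0))\{b,c,d} | d.(0 | 0 + 0 | 0) ⊢ —d→ p2
  p2 = (b.0 | (0 | 0) + c.(0 | 0))\{b,c,d} | (0 | 0 + 0 | 0) ⊢ (no moves)
Reachable graph of Q (3 states):
  q0 = (b.0 | (0 | 0) + c.(0 | 0))\{b,c,d} | d.b.(0 | 0 + 0 | 0) ⊢ —d→ q1
  q1 = (b.0 | (0 | 0) + c.(0 | 0))\{b,c,d} | b.(0 | 0 + 0 | 0) ⊢ —b→ q2
  q2 = (b.0 | (0 | 0) + c.(0 | 0))\{b,c,d} | (0 | 0 + 0 | 0) ⊢ (no moves)
Executing dd from P (initial set {p0}):
  [1] d ⇒ {p1}
  [2] d ⇒ {p2}
  P completes σ.
Executing dd from Q (initial set {q0}):
  [1] d ⇒ {q1}
  [2] d ⇒ no successor for Q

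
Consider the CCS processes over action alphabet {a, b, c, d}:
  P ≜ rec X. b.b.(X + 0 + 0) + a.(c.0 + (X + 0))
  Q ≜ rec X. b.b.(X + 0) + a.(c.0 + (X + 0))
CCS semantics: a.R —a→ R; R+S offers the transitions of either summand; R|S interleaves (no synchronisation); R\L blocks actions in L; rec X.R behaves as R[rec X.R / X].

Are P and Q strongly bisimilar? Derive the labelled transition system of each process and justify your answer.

P ~ Q

P's transition system — 5 states:
  u0 = rec X. b.b.(X + 0 + 0) + a.(c.0 + (X + 0)) has moves —a→ u1, —b→ u2
  u1 = c.0 + ((rec X. b.b.(X + 0 + 0) + a.(c.0 + (X + 0))) + 0) has moves —a→ u1, —b→ u2, —c→ u3
  u2 = b.((rec X. b.b.(X + 0 + 0) + a.(c.0 + (X + 0))) + 0 + 0) has moves —b→ u4
  u3 = 0 has moves (no moves)
  u4 = (rec X. b.b.(X + 0 + 0) + a.(c.0 + (X + 0))) + 0 + 0 has moves —a→ u1, —b→ u2
Q's transition system — 5 states:
  v0 = rec X. b.b.(X + 0) + a.(c.0 + (X + 0)) has moves —a→ v1, —b→ v2
  v1 = c.0 + ((rec X. b.b.(X + 0) + a.(c.0 + (X + 0))) + 0) has moves —a→ v1, —b→ v2, —c→ v3
  v2 = b.((rec X. b.b.(X + 0) + a.(c.0 + (X + 0))) + 0) has moves —b→ v4
  v3 = 0 has moves (no moves)
  v4 = (rec X. b.b.(X + 0) + a.(c.0 + (X + 0))) + 0 has moves —a→ v1, —b→ v2
Partition-refinement fixed point:
  B0 = {u0, u4, v0, v4}
  B1 = {u1, v1}
  B2 = {u2, v2}
  B3 = {u3, v3}
u0 ∈ B0, v0 ∈ B0 → same block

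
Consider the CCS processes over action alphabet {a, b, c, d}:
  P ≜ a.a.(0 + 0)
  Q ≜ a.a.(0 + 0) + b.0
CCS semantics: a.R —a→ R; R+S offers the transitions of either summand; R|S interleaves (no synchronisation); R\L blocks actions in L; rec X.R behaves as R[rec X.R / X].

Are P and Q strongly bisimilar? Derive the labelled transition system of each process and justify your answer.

LTS(P): 3 reachable states
  u0 = a.a.(0 + 0) :: --a--▸ u1
  u1 = a.(0 + 0) :: --a--▸ u2
  u2 = 0 + 0 :: ·
LTS(Q): 4 reachable states
  v0 = a.a.(0 + 0) + b.0 :: --a--▸ v1, --b--▸ v2
  v1 = a.(0 + 0) :: --a--▸ v3
  v2 = 0 :: ·
  v3 = 0 + 0 :: ·
Partition-refinement fixed point:
  B0 = {u0}
  B1 = {u1, v1}
  B2 = {u2, v2, v3}
  B3 = {v0}
u0 ∈ B0, v0 ∈ B3 → different blocks

not bisimilar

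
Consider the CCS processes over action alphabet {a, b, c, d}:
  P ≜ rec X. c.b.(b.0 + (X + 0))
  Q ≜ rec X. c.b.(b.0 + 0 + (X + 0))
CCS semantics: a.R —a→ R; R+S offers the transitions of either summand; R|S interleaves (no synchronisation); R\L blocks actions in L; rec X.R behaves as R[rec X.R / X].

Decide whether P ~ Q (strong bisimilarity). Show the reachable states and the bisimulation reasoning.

LTS(P): 4 reachable states
  m0 = rec X. c.b.(b.0 + (X + 0)) :: =c=> m1
  m1 = b.(b.0 + ((rec X. c.b.(b.0 + (X + 0))) + 0)) :: =b=> m2
  m2 = b.0 + ((rec X. c.b.(b.0 + (X + 0))) + 0) :: =b=> m3, =c=> m1
  m3 = 0 :: stopped
LTS(Q): 4 reachable states
  n0 = rec X. c.b.(b.0 + 0 + (X + 0)) :: =c=> n1
  n1 = b.(b.0 + 0 + ((rec X. c.b.(b.0 + 0 + (X + 0))) + 0)) :: =b=> n2
  n2 = b.0 + 0 + ((rec X. c.b.(b.0 + 0 + (X + 0))) + 0) :: =b=> n3, =c=> n1
  n3 = 0 :: stopped
Bisimilarity quotient blocks:
  B0 = {m0, n0}
  B1 = {m1, n1}
  B2 = {m2, n2}
  B3 = {m3, n3}
m0 ∈ B0, n0 ∈ B0 → same block

YES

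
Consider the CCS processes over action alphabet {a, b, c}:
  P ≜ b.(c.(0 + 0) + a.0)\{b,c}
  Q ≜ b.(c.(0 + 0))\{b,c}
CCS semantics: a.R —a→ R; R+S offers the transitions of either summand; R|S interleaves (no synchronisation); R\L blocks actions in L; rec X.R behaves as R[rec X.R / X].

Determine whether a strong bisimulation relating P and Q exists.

not bisimilar

P's transition system — 3 states:
  u0 = b.(c.(0 + 0) + a.0)\{b,c} has moves ··b··> u1
  u1 = (c.(0 + 0) + a.0)\{b,c} has moves ··a··> u2
  u2 = 0\{b,c} has moves deadlocked
Q's transition system — 2 states:
  v0 = b.(c.(0 + 0))\{b,c} has moves ··b··> v1
  v1 = (c.(0 + 0))\{b,c} has moves deadlocked
Partition-refinement fixed point:
  B0 = {u0}
  B1 = {u1}
  B2 = {u2, v1}
  B3 = {v0}
u0 ∈ B0, v0 ∈ B3 → different blocks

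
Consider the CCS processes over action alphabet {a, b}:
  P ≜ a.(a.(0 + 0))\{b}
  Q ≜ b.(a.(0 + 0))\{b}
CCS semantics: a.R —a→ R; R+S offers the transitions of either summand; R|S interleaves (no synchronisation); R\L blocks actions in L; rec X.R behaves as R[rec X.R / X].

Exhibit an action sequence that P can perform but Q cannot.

LTS(P): 3 reachable states
  s0 = a.(a.(0 + 0))\{b} | --a--▸ s1
  s1 = (a.(0 + 0))\{b} | --a--▸ s2
  s2 = (0 + 0)\{b} | deadlocked
LTS(Q): 3 reachable states
  t0 = b.(a.(0 + 0))\{b} | --b--▸ t1
  t1 = (a.(0 + 0))\{b} | --a--▸ t2
  t2 = (0 + 0)\{b} | deadlocked
Executing a from P (initial set {s0}):
  [1] a ⇒ {s1}
  — P admits the full trace.
Executing a from Q (initial set {t0}):
  [1] a ⇒ no successor for Q

a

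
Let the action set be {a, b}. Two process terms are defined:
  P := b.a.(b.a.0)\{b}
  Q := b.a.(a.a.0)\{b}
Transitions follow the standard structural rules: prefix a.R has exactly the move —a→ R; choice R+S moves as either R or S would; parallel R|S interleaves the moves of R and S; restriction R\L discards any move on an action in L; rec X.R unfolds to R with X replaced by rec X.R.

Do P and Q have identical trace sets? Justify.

P's transition system — 3 states:
  u0 = b.a.(b.a.0)\{b} :: ··b··> u1
  u1 = a.(b.a.0)\{b} :: ··a··> u2
  u2 = (b.a.0)\{b} :: (no moves)
Q's transition system — 5 states:
  v0 = b.a.(a.a.0)\{b} :: ··b··> v1
  v1 = a.(a.a.0)\{b} :: ··a··> v2
  v2 = (a.a.0)\{b} :: ··a··> v3
  v3 = (a.0)\{b} :: ··a··> v4
  v4 = 0\{b} :: (no moves)
Trace ⟨baa⟩ through Q, begin at {v0}:
  step 1 (b): {v1}
  step 2 (a): {v2}
  step 3 (a): {v3}
  — Q admits the full trace.
Trace ⟨baa⟩ through P, begin at {u0}:
  step 1 (b): {u1}
  step 2 (a): {u2}
  step 3 (a): no successor for P

traces(P) ≠ traces(Q) — witness ⟨baa⟩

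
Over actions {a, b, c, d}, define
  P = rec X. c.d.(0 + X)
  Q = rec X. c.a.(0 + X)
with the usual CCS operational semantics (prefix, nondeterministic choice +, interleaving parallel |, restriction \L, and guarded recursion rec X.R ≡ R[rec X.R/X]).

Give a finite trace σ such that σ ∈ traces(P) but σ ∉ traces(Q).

Reachable graph of P (3 states):
  m0 = rec X. c.d.(0 + X) | ··c··> m1
  m1 = d.(0 + (rec X. c.d.(0 + X))) | ··d··> m2
  m2 = 0 + (rec X. c.d.(0 + X)) | ··c··> m1
Reachable graph of Q (3 states):
  n0 = rec X. c.a.(0 + X) | ··c··> n1
  n1 = a.(0 + (rec X. c.a.(0 + X))) | ··a··> n2
  n2 = 0 + (rec X. c.a.(0 + X)) | ··c··> n1
Run σ = ⟨cd⟩ on P: start {m0}
  step 1 (c): {m1}
  step 2 (d): {m2}
  — P admits the full trace.
Run σ = ⟨cd⟩ on Q: start {n0}
  step 1 (c): {n1}
  step 2 (d): ∅ (Q stuck)

cd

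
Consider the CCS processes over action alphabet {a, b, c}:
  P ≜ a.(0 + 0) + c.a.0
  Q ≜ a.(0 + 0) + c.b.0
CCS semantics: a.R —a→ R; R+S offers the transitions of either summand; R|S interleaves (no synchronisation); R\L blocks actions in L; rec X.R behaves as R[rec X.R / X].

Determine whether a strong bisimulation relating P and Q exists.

NO

P's transition system — 4 states:
  u0 = a.(0 + 0) + c.a.0 has moves --a--▸ u1, --c--▸ u2
  u1 = 0 + 0 has moves ·
  u2 = a.0 has moves --a--▸ u3
  u3 = 0 has moves ·
Q's transition system — 4 states:
  v0 = a.(0 + 0) + c.b.0 has moves --a--▸ v1, --c--▸ v2
  v1 = 0 + 0 has moves ·
  v2 = b.0 has moves --b--▸ v3
  v3 = 0 has moves ·
Bisimilarity quotient blocks:
  B0 = {u0}
  B1 = {u1, u3, v1, v3}
  B2 = {u2}
  B3 = {v0}
  B4 = {v2}
u0 ∈ B0, v0 ∈ B3 → different blocks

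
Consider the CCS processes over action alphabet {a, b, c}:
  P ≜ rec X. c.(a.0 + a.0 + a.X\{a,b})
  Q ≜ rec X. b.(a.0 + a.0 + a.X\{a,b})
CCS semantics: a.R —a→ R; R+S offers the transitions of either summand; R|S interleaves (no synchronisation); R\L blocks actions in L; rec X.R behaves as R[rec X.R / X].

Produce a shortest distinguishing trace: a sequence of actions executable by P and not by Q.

LTS(P): 5 reachable states
  u0 = rec X. c.(a.0 + a.0 + a.X\{a,b}) | —c→ u1
  u1 = a.0 + a.0 + a.(rec X. c.(a.0 + a.0 + a.X\{a,b}))\{a,b} | —a→ u2, —a→ u3
  u2 = (rec X. c.(a.0 + a.0 + a.X\{a,b}))\{a,b} | —c→ u4
  u3 = 0 | stopped
  u4 = (a.0 + a.0 + a.(rec X. c.(a.0 + a.0 + a.X\{a,b}))\{a,b})\{a,b} | stopped
LTS(Q): 4 reachable states
  v0 = rec X. b.(a.0 + a.0 + a.X\{a,b}) | —b→ v1
  v1 = a.0 + a.0 + a.(rec X. b.(a.0 + a.0 + a.X\{a,b}))\{a,b} | —a→ v2, —a→ v3
  v2 = (rec X. b.(a.0 + a.0 + a.X\{a,b}))\{a,b} | stopped
  v3 = 0 | stopped
Run σ = ⟨c⟩ on P: start {u0}
  [1] c ⇒ {u1}
  P completes σ.
Run σ = ⟨c⟩ on Q: start {v0}
  [1] c ⇒ no successor for Q

c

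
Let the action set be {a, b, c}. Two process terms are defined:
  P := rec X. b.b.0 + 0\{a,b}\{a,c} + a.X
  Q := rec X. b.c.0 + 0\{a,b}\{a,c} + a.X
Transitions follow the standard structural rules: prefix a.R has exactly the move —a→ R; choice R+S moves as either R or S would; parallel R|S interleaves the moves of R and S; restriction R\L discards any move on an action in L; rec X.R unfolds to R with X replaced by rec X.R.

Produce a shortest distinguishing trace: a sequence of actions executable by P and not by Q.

Reachable graph of P (3 states):
  s0 = rec X. b.b.0 + 0\{a,b}\{a,c} + a.X :: —a→ s0, —b→ s1
  s1 = b.0 :: —b→ s2
  s2 = 0 :: ·
Reachable graph of Q (3 states):
  t0 = rec X. b.c.0 + 0\{a,b}\{a,c} + a.X :: —a→ t0, —b→ t1
  t1 = c.0 :: —c→ t2
  t2 = 0 :: ·
Run σ = ⟨bb⟩ on P: start {s0}
  after b @ step 1: {s1}
  after b @ step 2: {s2}
  ✓ P
Run σ = ⟨bb⟩ on Q: start {t0}
  after b @ step 1: {t1}
  after b @ step 2: ∅  — Q cannot continue

bb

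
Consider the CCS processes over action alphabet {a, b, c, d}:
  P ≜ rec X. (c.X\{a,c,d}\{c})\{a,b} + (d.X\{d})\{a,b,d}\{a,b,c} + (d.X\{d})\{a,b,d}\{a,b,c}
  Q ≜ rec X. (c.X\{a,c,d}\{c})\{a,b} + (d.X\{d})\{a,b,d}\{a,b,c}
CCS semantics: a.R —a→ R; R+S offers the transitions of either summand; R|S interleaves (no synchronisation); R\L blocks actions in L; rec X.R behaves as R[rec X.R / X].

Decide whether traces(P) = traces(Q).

YES

LTS(P): 2 reachable states
  p0 = rec X. (c.X\{a,c,d}\{c})\{a,b} + (d.X\{d})\{a,b,d}\{a,b,c} + (d.X\{d})\{a,b,d}\{a,b,c} :: -c-> p1
  p1 = (rec X. (c.X\{a,c,d}\{c})\{a,b} + (d.X\{d})\{a,b,d}\{a,b,c} + (d.X\{d})\{a,b,d}\{a,b,c})\{a,c,d}\{c}\{a,b} :: stopped
LTS(Q): 2 reachable states
  q0 = rec X. (c.X\{a,c,d}\{c})\{a,b} + (d.X\{d})\{a,b,d}\{a,b,c} :: -c-> q1
  q1 = (rec X. (c.X\{a,c,d}\{c})\{a,b} + (d.X\{d})\{a,b,d}\{a,b,c})\{a,c,d}\{c}\{a,b} :: stopped
Bisimilarity quotient blocks:
  B0 = {p0, q0}
  B1 = {p1, q1}
p0 ∈ B0, q0 ∈ B0 → same block
Bisimilar ⇒ trace-equivalent.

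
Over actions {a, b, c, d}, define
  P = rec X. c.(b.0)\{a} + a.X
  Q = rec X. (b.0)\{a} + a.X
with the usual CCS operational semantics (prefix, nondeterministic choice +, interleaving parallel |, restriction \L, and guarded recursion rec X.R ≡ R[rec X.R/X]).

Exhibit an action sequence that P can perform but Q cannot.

LTS(P): 3 reachable states
  p0 = rec X. c.(b.0)\{a} + a.X has moves ··a··> p0, ··c··> p1
  p1 = (b.0)\{a} has moves ··b··> p2
  p2 = 0\{a} has moves ·
LTS(Q): 2 reachable states
  q0 = rec X. (b.0)\{a} + a.X has moves ··a··> q0, ··b··> q1
  q1 = 0\{a} has moves ·
Run σ = ⟨c⟩ on P: start {p0}
  [1] c ⇒ {p1}
  — P admits the full trace.
Run σ = ⟨c⟩ on Q: start {q0}
  [1] c ⇒ ∅ (Q stuck)

c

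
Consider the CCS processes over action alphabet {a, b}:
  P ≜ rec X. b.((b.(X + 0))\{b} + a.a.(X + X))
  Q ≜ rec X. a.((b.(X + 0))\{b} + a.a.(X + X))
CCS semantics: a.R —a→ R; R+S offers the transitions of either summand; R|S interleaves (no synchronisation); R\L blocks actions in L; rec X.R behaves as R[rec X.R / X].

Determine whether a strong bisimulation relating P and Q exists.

P's transition system — 4 states:
  s0 = rec X. b.((b.(X + 0))\{b} + a.a.(X + X)) ⊢ -b-> s1
  s1 = (b.((rec X. b.((b.(X + 0))\{b} + a.a.(X + X))) + 0))\{b} + a.a.((rec X. b.((b.(X + 0))\{b} + a.a.(X + X))) + (rec X. b.((b.(X + 0))\{b} + a.a.(X + X)))) ⊢ -a-> s2
  s2 = a.((rec X. b.((b.(X + 0))\{b} + a.a.(X + X))) + (rec X. b.((b.(X + 0))\{b} + a.a.(X + X)))) ⊢ -a-> s3
  s3 = (rec X. b.((b.(X + 0))\{b} + a.a.(X + X))) + (rec X. b.((b.(X + 0))\{b} + a.a.(X + X))) ⊢ -b-> s1
Q's transition system — 4 states:
  t0 = rec X. a.((b.(X + 0))\{b} + a.a.(X + X)) ⊢ -a-> t1
  t1 = (b.((rec X. a.((b.(X + 0))\{b} + a.a.(X + X))) + 0))\{b} + a.a.((rec X. a.((b.(X + 0))\{b} + a.a.(X + X))) + (rec X. a.((b.(X + 0))\{b} + a.a.(X + X)))) ⊢ -a-> t2
  t2 = a.((rec X. a.((b.(X + 0))\{b} + a.a.(X + X))) + (rec X. a.((b.(X + 0))\{b} + a.a.(X + X)))) ⊢ -a-> t3
  t3 = (rec X. a.((b.(X + 0))\{b} + a.a.(X + X))) + (rec X. a.((b.(X + 0))\{b} + a.a.(X + X))) ⊢ -a-> t1
Bisimilarity quotient blocks:
  B0 = {s0, s3}
  B1 = {s1}
  B2 = {s2}
  B3 = {t0, t1, t2, t3}
s0 ∈ B0, t0 ∈ B3 → different blocks

P ≁ Q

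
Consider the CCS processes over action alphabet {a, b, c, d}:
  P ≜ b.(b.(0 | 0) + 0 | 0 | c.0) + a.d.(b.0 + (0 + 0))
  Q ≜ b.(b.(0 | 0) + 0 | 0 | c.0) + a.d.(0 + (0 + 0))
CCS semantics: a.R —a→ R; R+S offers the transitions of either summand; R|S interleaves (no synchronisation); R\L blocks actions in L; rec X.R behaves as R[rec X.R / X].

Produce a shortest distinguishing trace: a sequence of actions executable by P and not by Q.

adb

LTS(P): 7 reachable states
  u0 = b.(b.(0 | 0) + 0 | 0 | c.0) + a.d.(b.0 + (0 + 0)) → =a=> u1, =b=> u2
  u1 = d.(b.0 + (0 + 0)) → =d=> u3
  u2 = b.(0 | 0) + 0 | 0 | c.0 → =b=> u4, =c=> u5
  u3 = b.0 + (0 + 0) → =b=> u6
  u4 = 0 | 0 → stopped
  u5 = 0 | 0 | 0 → stopped
  u6 = 0 → stopped
LTS(Q): 6 reachable states
  v0 = b.(b.(0 | 0) + 0 | 0 | c.0) + a.d.(0 + (0 + 0)) → =a=> v1, =b=> v2
  v1 = d.(0 + (0 + 0)) → =d=> v3
  v2 = b.(0 | 0) + 0 | 0 | c.0 → =b=> v4, =c=> v5
  v3 = 0 + (0 + 0) → stopped
  v4 = 0 | 0 → stopped
  v5 = 0 | 0 | 0 → stopped
Run σ = ⟨adb⟩ on P: start {u0}
  after a @ step 1: {u1}
  after d @ step 2: {u3}
  after b @ step 3: {u6}
  ✓ P
Run σ = ⟨adb⟩ on Q: start {v0}
  after a @ step 1: {v1}
  after d @ step 2: {v3}
  after b @ step 3: ∅  — Q cannot continue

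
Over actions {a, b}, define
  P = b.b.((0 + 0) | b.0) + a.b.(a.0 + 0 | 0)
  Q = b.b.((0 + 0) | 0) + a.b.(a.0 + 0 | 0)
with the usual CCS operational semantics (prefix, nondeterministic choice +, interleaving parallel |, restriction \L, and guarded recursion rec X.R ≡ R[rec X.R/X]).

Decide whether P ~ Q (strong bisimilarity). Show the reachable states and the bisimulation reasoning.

Reachable graph of P (7 states):
  u0 = b.b.((0 + 0) | b.0) + a.b.(a.0 + 0 | 0) :: =a=> u1, =b=> u2
  u1 = b.(a.0 + 0 | 0) :: =b=> u3
  u2 = b.((0 + 0) | b.0) :: =b=> u4
  u3 = a.0 + 0 | 0 :: =a=> u5
  u4 = (0 + 0) | b.0 :: =b=> u6
  u5 = 0 :: ∅
  u6 = (0 + 0) | 0 :: ∅
Reachable graph of Q (6 states):
  v0 = b.b.((0 + 0) | 0) + a.b.(a.0 + 0 | 0) :: =a=> v1, =b=> v2
  v1 = b.(a.0 + 0 | 0) :: =b=> v3
  v2 = b.((0 + 0) | 0) :: =b=> v4
  v3 = a.0 + 0 | 0 :: =a=> v5
  v4 = (0 + 0) | 0 :: ∅
  v5 = 0 :: ∅
Partition-refinement fixed point:
  B0 = {u0}
  B1 = {u1, v1}
  B2 = {u3, v3}
  B3 = {u5, u6, v4, v5}
  B4 = {u2}
  B5 = {u4, v2}
  B6 = {v0}
u0 ∈ B0, v0 ∈ B6 → different blocks

NO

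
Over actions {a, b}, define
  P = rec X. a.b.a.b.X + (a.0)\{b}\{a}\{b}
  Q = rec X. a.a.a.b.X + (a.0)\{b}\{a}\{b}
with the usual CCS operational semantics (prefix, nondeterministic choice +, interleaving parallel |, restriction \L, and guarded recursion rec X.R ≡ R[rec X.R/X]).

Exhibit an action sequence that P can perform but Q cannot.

P's transition system — 4 states:
  s0 = rec X. a.b.a.b.X + (a.0)\{b}\{a}\{b} :: ··a··> s1
  s1 = b.a.b.(rec X. a.b.a.b.X + (a.0)\{b}\{a}\{b}) :: ··b··> s2
  s2 = a.b.(rec X. a.b.a.b.X + (a.0)\{b}\{a}\{b}) :: ··a··> s3
  s3 = b.(rec X. a.b.a.b.X + (a.0)\{b}\{a}\{b}) :: ··b··> s0
Q's transition system — 4 states:
  t0 = rec X. a.a.a.b.X + (a.0)\{b}\{a}\{b} :: ··a··> t1
  t1 = a.a.b.(rec X. a.a.a.b.X + (a.0)\{b}\{a}\{b}) :: ··a··> t2
  t2 = a.b.(rec X. a.a.a.b.X + (a.0)\{b}\{a}\{b}) :: ··a··> t3
  t3 = b.(rec X. a.a.a.b.X + (a.0)\{b}\{a}\{b}) :: ··b··> t0
Run σ = ⟨ab⟩ on P: start {s0}
  step 1 (a): {s1}
  step 2 (b): {s2}
  P completes σ.
Run σ = ⟨ab⟩ on Q: start {t0}
  step 1 (a): {t1}
  step 2 (b): no successor for Q

ab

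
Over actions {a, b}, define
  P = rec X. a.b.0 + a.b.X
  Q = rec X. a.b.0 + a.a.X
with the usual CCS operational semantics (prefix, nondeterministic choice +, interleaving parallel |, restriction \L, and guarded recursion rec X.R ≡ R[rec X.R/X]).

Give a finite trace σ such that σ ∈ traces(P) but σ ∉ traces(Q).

aba

P's transition system — 4 states:
  m0 = rec X. a.b.0 + a.b.X → =a=> m1, =a=> m2
  m1 = b.(rec X. a.b.0 + a.b.X) → =b=> m0
  m2 = b.0 → =b=> m3
  m3 = 0 → deadlocked
Q's transition system — 4 states:
  n0 = rec X. a.b.0 + a.a.X → =a=> n1, =a=> n2
  n1 = a.(rec X. a.b.0 + a.a.X) → =a=> n0
  n2 = b.0 → =b=> n3
  n3 = 0 → deadlocked
Trace ⟨aba⟩ through P, begin at {m0}:
  after a @ step 1: {m1, m2}
  after b @ step 2: {m0, m3}
  after a @ step 3: {m1, m2}
  ✓ P
Trace ⟨aba⟩ through Q, begin at {n0}:
  after a @ step 1: {n1, n2}
  after b @ step 2: {n3}
  after a @ step 3: ∅ (Q stuck)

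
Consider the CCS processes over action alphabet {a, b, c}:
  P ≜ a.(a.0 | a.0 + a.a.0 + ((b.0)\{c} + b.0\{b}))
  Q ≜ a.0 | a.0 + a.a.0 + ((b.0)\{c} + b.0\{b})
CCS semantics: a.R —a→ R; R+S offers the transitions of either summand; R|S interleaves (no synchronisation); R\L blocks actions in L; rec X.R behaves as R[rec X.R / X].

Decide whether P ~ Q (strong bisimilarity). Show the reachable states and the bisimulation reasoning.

P's transition system — 9 states:
  u0 = a.(a.0 | a.0 + a.a.0 + ((b.0)\{c} + b.0\{b})) | --a--▸ u1
  u1 = a.0 | a.0 + a.a.0 + ((b.0)\{c} + b.0\{b}) | --a--▸ u2, --a--▸ u3, --a--▸ u4, --b--▸ u5, --b--▸ u6
  u2 = 0 | a.0 | --a--▸ u7
  u3 = a.0 | --a--▸ u8
  u4 = a.0 | 0 | --a--▸ u7
  u5 = 0\{b} | stopped
  u6 = 0\{c} | stopped
  u7 = 0 | 0 | stopped
  u8 = 0 | stopped
Q's transition system — 8 states:
  v0 = a.0 | a.0 + a.a.0 + ((b.0)\{c} + b.0\{b}) | --a--▸ v1, --a--▸ v2, --a--▸ v3, --b--▸ v4, --b--▸ v5
  v1 = 0 | a.0 | --a--▸ v6
  v2 = a.0 | --a--▸ v7
  v3 = a.0 | 0 | --a--▸ v6
  v4 = 0\{b} | stopped
  v5 = 0\{c} | stopped
  v6 = 0 | 0 | stopped
  v7 = 0 | stopped
Partition-refinement fixed point:
  B0 = {u0}
  B1 = {u1, v0}
  B2 = {u5, u6, u7, u8, v4, v5, v6, v7}
  B3 = {u2, u3, u4, v1, v2, v3}
u0 ∈ B0, v0 ∈ B1 → different blocks

P ≁ Q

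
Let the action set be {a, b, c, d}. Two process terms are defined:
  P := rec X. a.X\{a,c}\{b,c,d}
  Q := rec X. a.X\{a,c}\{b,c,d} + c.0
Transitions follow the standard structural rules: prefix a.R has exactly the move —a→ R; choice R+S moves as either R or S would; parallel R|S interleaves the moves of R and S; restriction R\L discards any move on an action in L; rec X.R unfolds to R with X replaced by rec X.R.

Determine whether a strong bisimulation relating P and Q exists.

P's transition system — 2 states:
  s0 = rec X. a.X\{a,c}\{b,c,d} has moves -a-> s1
  s1 = (rec X. a.X\{a,c}\{b,c,d})\{a,c}\{b,c,d} has moves stopped
Q's transition system — 3 states:
  t0 = rec X. a.X\{a,c}\{b,c,d} + c.0 has moves -a-> t1, -c-> t2
  t1 = (rec X. a.X\{a,c}\{b,c,d} + c.0)\{a,c}\{b,c,d} has moves stopped
  t2 = 0 has moves stopped
Coarsest stable partition (strong bisimilarity classes):
  B0 = {s0}
  B1 = {s1, t1, t2}
  B2 = {t0}
s0 ∈ B0, t0 ∈ B2 → different blocks

NO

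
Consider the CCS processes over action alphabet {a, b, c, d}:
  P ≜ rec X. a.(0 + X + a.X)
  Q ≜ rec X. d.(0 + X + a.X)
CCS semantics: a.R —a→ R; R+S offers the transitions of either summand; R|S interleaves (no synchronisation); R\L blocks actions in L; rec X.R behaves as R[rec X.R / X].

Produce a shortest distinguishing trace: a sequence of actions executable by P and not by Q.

Reachable graph of P (2 states):
  s0 = rec X. a.(0 + X + a.X) :: —a→ s1
  s1 = 0 + (rec X. a.(0 + X + a.X)) + a.(rec X. a.(0 + X + a.X)) :: —a→ s0, —a→ s1
Reachable graph of Q (2 states):
  t0 = rec X. d.(0 + X + a.X) :: —d→ t1
  t1 = 0 + (rec X. d.(0 + X + a.X)) + a.(rec X. d.(0 + X + a.X)) :: —a→ t0, —d→ t1
Run σ = ⟨a⟩ on P: start {s0}
  [1] a ⇒ {s1}
  ✓ P
Run σ = ⟨a⟩ on Q: start {t0}
  [1] a ⇒ ∅ (Q stuck)

a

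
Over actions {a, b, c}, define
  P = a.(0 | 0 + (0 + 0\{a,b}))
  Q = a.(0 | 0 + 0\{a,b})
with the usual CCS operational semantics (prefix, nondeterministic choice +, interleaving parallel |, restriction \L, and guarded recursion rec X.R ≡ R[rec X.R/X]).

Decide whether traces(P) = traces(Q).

P's transition system — 2 states:
  u0 = a.(0 | 0 + (0 + 0\{a,b})) :: -a-> u1
  u1 = 0 | 0 + (0 + 0\{a,b}) :: ·
Q's transition system — 2 states:
  v0 = a.(0 | 0 + 0\{a,b}) :: -a-> v1
  v1 = 0 | 0 + 0\{a,b} :: ·
Partition-refinement fixed point:
  B0 = {u0, v0}
  B1 = {u1, v1}
u0 ∈ B0, v0 ∈ B0 → same block
Bisimilar ⇒ trace-equivalent.

traces(P) = traces(Q)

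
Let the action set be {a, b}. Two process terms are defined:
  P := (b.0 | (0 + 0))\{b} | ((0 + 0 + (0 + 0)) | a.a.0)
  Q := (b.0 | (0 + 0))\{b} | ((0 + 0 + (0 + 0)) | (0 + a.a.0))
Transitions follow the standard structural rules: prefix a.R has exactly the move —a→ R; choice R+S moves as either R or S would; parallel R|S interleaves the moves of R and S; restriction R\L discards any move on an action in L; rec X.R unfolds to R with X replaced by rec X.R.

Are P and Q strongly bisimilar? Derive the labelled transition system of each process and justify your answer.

bisimilar

LTS(P): 3 reachable states
  m0 = (b.0 | (0 + 0))\{b} | ((0 + 0 + (0 + 0)) | a.a.0) has moves —a→ m1
  m1 = (b.0 | (0 + 0))\{b} | ((0 + 0 + (0 + 0)) | a.0) has moves —a→ m2
  m2 = (b.0 | (0 + 0))\{b} | ((0 + 0 + (0 + 0)) | 0) has moves ∅
LTS(Q): 3 reachable states
  n0 = (b.0 | (0 + 0))\{b} | ((0 + 0 + (0 + 0)) | (0 + a.a.0)) has moves —a→ n1
  n1 = (b.0 | (0 + 0))\{b} | ((0 + 0 + (0 + 0)) | a.0) has moves —a→ n2
  n2 = (b.0 | (0 + 0))\{b} | ((0 + 0 + (0 + 0)) | 0) has moves ∅
Partition-refinement fixed point:
  B0 = {m0, n0}
  B1 = {m1, n1}
  B2 = {m2, n2}
m0 ∈ B0, n0 ∈ B0 → same block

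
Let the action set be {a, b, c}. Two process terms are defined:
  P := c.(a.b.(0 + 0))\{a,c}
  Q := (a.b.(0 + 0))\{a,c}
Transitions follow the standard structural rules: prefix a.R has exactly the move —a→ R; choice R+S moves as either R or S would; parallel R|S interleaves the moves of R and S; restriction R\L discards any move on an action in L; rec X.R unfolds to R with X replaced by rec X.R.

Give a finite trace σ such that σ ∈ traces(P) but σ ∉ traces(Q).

c

LTS(P): 2 reachable states
  u0 = c.(a.b.(0 + 0))\{a,c} | --c--▸ u1
  u1 = (a.b.(0 + 0))\{a,c} | (no moves)
LTS(Q): 1 reachable states
  v0 = (a.b.(0 + 0))\{a,c} | (no moves)
Run σ = ⟨c⟩ on P: start {u0}
  after c @ step 1: {u1}
  — P admits the full trace.
Run σ = ⟨c⟩ on Q: start {v0}
  after c @ step 1: no successor for Q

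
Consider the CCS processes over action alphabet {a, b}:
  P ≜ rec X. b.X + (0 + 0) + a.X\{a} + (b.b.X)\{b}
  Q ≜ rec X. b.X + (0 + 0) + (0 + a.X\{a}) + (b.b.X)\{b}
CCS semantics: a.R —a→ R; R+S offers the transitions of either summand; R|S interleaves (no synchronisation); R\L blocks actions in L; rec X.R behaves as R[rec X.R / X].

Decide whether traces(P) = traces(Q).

LTS(P): 2 reachable states
  u0 = rec X. b.X + (0 + 0) + a.X\{a} + (b.b.X)\{b} has moves -a-> u1, -b-> u0
  u1 = (rec X. b.X + (0 + 0) + a.X\{a} + (b.b.X)\{b})\{a} has moves -b-> u1
LTS(Q): 2 reachable states
  v0 = rec X. b.X + (0 + 0) + (0 + a.X\{a}) + (b.b.X)\{b} has moves -a-> v1, -b-> v0
  v1 = (rec X. b.X + (0 + 0) + (0 + a.X\{a}) + (b.b.X)\{b})\{a} has moves -b-> v1
Coarsest stable partition (strong bisimilarity classes):
  B0 = {u0, v0}
  B1 = {u1, v1}
u0 ∈ B0, v0 ∈ B0 → same block
Bisimilar ⇒ trace-equivalent.

trace-equivalent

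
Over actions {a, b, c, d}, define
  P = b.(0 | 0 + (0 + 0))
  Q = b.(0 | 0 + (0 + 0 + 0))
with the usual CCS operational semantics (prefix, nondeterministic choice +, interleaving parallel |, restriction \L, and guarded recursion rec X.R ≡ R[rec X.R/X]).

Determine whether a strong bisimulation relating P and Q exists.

LTS(P): 2 reachable states
  m0 = b.(0 | 0 + (0 + 0)) has moves ··b··> m1
  m1 = 0 | 0 + (0 + 0) has moves deadlocked
LTS(Q): 2 reachable states
  n0 = b.(0 | 0 + (0 + 0 + 0)) has moves ··b··> n1
  n1 = 0 | 0 + (0 + 0 + 0) has moves deadlocked
Bisimilarity quotient blocks:
  B0 = {m0, n0}
  B1 = {m1, n1}
m0 ∈ B0, n0 ∈ B0 → same block

YES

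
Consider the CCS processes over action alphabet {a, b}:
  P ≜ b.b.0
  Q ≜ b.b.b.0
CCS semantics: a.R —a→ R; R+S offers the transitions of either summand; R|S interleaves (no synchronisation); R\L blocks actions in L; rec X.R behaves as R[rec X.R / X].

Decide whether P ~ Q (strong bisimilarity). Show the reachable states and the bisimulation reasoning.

NO

P's transition system — 3 states:
  m0 = b.b.0 ⊢ =b=> m1
  m1 = b.0 ⊢ =b=> m2
  m2 = 0 ⊢ (no moves)
Q's transition system — 4 states:
  n0 = b.b.b.0 ⊢ =b=> n1
  n1 = b.b.0 ⊢ =b=> n2
  n2 = b.0 ⊢ =b=> n3
  n3 = 0 ⊢ (no moves)
Partition-refinement fixed point:
  B0 = {m0, n1}
  B1 = {m1, n2}
  B2 = {m2, n3}
  B3 = {n0}
m0 ∈ B0, n0 ∈ B3 → different blocks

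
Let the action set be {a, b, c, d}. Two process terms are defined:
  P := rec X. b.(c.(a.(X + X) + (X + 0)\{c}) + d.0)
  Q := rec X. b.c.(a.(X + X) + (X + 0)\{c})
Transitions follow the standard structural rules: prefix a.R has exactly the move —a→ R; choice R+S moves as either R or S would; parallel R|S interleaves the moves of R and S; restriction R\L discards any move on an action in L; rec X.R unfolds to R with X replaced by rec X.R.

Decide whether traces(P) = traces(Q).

P's transition system — 7 states:
  s0 = rec X. b.(c.(a.(X + X) + (X + 0)\{c}) + d.0) :: ··b··> s1
  s1 = c.(a.((rec X. b.(c.(a.(X + X) + (X + 0)\{c}) + d.0)) + (rec X. b.(c.(a.(X + X) + (X + 0)\{c}) + d.0))) + ((rec X. b.(c.(a.(X + X) + (X + 0)\{c}) + d.0)) + 0)\{c}) + d.0 :: ··c··> s2, ··d··> s3
  s2 = a.((rec X. b.(c.(a.(X + X) + (X + 0)\{c}) + d.0)) + (rec X. b.(c.(a.(X + X) + (X + 0)\{c}) + d.0))) + ((rec X. b.(c.(a.(X + X) + (X + 0)\{c}) + d.0)) + 0)\{c} :: ··a··> s4, ··b··> s5
  s3 = 0 :: deadlocked
  s4 = (rec X. b.(c.(a.(X + X) + (X + 0)\{c}) + d.0)) + (rec X. b.(c.(a.(X + X) + (X + 0)\{c}) + d.0)) :: ··b··> s1
  s5 = (c.(a.((rec X. b.(c.(a.(X + X) + (X + 0)\{c}) + d.0)) + (rec X. b.(c.(a.(X + X) + (X + 0)\{c}) + d.0))) + ((rec X. b.(c.(a.(X + X) + (X + 0)\{c}) + d.0)) + 0)\{c}) + d.0)\{c} :: ··d··> s6
  s6 = 0\{c} :: deadlocked
Q's transition system — 5 states:
  t0 = rec X. b.c.(a.(X + X) + (X + 0)\{c}) :: ··b··> t1
  t1 = c.(a.((rec X. b.c.(a.(X + X) + (X + 0)\{c})) + (rec X. b.c.(a.(X + X) + (X + 0)\{c}))) + ((rec X. b.c.(a.(X + X) + (X + 0)\{c})) + 0)\{c}) :: ··c··> t2
  t2 = a.((rec X. b.c.(a.(X + X) + (X + 0)\{c})) + (rec X. b.c.(a.(X + X) + (X + 0)\{c}))) + ((rec X. b.c.(a.(X + X) + (X + 0)\{c})) + 0)\{c} :: ··a··> t3, ··b··> t4
  t3 = (rec X. b.c.(a.(X + X) + (X + 0)\{c})) + (rec X. b.c.(a.(X + X) + (X + 0)\{c})) :: ··b··> t1
  t4 = (c.(a.((rec X. b.c.(a.(X + X) + (X + 0)\{c})) + (rec X. b.c.(a.(X + X) + (X + 0)\{c}))) + ((rec X. b.c.(a.(X + X) + (X + 0)\{c})) + 0)\{c}))\{c} :: deadlocked
Executing bd from P (initial set {s0}):
  [1] b ⇒ {s1}
  [2] d ⇒ {s3}
  ✓ P
Executing bd from Q (initial set {t0}):
  [1] b ⇒ {t1}
  [2] d ⇒ ∅ (Q stuck)

traces(P) ≠ traces(Q) — witness ⟨bd⟩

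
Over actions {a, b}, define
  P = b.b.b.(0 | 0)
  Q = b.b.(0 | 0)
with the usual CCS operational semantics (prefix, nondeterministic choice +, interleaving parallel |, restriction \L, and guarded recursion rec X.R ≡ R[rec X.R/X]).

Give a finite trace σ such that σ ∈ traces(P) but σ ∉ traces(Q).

bbb

P's transition system — 4 states:
  p0 = b.b.b.(0 | 0) | --b--▸ p1
  p1 = b.b.(0 | 0) | --b--▸ p2
  p2 = b.(0 | 0) | --b--▸ p3
  p3 = 0 | 0 | ∅
Q's transition system — 3 states:
  q0 = b.b.(0 | 0) | --b--▸ q1
  q1 = b.(0 | 0) | --b--▸ q2
  q2 = 0 | 0 | ∅
Executing bbb from P (initial set {p0}):
  after b @ step 1: {p1}
  after b @ step 2: {p2}
  after b @ step 3: {p3}
  ✓ P
Executing bbb from Q (initial set {q0}):
  after b @ step 1: {q1}
  after b @ step 2: {q2}
  after b @ step 3: no successor for Q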